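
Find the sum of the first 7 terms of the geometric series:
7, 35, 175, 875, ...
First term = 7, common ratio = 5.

Sₙ = a(1 - rⁿ) / (1 - r)
S_7 = 7(1 - 5^7) / (1 - 5)
S_7 = 7(1 - 78125) / (-4)
S_7 = 136717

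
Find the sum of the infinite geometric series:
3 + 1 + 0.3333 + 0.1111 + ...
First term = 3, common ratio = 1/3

For |r| < 1, S = a / (1 - r)
S = 3 / (1 - (1/3))
S = 3 / (2/3)
S = 9/2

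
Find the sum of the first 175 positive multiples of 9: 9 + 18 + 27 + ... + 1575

Factor out 9: = 9(1 + 2 + ... + 175) = 9 × n(n+1)/2
= 9 × 175×176/2
= 9 × 15400
= 138600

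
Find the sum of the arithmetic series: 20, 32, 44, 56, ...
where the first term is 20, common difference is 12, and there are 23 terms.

Sₙ = n/2 × (first + last)
Last term = a + (n-1)d = 20 + (23-1)×12 = 284
S_23 = 23/2 × (20 + 284)
S_23 = 23/2 × 304 = 3496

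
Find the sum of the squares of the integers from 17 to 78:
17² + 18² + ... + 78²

Use ∑_{k=1}^{n} k² = n(n+1)(2n+1)/6, then subtract the first 16 terms.
∑_{k=1}^{78} k² = 78×79×157/6 = 161239
∑_{k=1}^{16} k² = 16×17×33/6 = 1496
∑_{k=17}^{78} k² = 161239 - 1496 = 159743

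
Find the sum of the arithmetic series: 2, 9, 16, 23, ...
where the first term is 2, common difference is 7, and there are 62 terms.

Sₙ = n/2 × (first + last)
Last term = a + (n-1)d = 2 + (62-1)×7 = 429
S_62 = 62/2 × (2 + 429)
S_62 = 62/2 × 431 = 13361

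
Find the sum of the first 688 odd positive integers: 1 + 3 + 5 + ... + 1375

Sum of first n odd numbers = n²
= 688²
= 473344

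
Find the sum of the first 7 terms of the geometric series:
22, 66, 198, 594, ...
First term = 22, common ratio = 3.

Sₙ = a(1 - rⁿ) / (1 - r)
S_7 = 22(1 - 3^7) / (1 - 3)
S_7 = 22(1 - 2187) / (-2)
S_7 = 24046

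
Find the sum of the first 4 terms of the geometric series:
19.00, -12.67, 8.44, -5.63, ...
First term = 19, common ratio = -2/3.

Sₙ = a(1 - rⁿ) / (1 - r)
S_4 = 19(1 - (-2/3)^4) / (1 - (-2/3))
S_4 = 19(1 - (16/81)) / (5/3)
S_4 = 247/27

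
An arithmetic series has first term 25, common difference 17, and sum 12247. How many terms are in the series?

Using S = n/2 × [2a + (n-1)d]
12247 = n/2 × [2(25) + (n-1)(17)]
12247 = n/2 × [50 + 17n - 17]
24494 = n × [33 + 17n]
17n² + (33)n - 24494 = 0
Discriminant: Δ = (33)² - 4(17)(-24494) = 1089 + 1665592 = 1666681
√Δ = 1291
n = [-(33) + √Δ] / (2·17) = (-33 + 1291) / 34 = 1258 / 34 = 37
(The negative root is discarded since n must be a positive integer.)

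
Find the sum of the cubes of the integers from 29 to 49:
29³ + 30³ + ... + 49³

Use ∑_{k=1}^{n} k³ = [n(n+1)/2]², then subtract the first 28 terms.
∑_{k=1}^{49} k³ = [49×50/2]² = 1225² = 1500625
∑_{k=1}^{28} k³ = [28×29/2]² = 406² = 164836
∑_{k=29}^{49} k³ = 1500625 - 164836 = 1335789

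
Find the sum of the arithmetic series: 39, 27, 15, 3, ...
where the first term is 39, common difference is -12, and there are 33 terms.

Sₙ = n/2 × (first + last)
Last term = a + (n-1)d = 39 + (33-1)×(-12) = -345
S_33 = 33/2 × (39 + (-345))
S_33 = 33/2 × (-306) = -5049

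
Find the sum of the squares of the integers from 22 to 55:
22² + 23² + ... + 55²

Use ∑_{k=1}^{n} k² = n(n+1)(2n+1)/6, then subtract the first 21 terms.
∑_{k=1}^{55} k² = 55×56×111/6 = 56980
∑_{k=1}^{21} k² = 21×22×43/6 = 3311
∑_{k=22}^{55} k² = 56980 - 3311 = 53669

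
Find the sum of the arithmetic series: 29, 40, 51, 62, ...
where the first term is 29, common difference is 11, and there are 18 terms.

Sₙ = n/2 × (first + last)
Last term = a + (n-1)d = 29 + (18-1)×11 = 216
S_18 = 18/2 × (29 + 216)
S_18 = 18/2 × 245 = 2205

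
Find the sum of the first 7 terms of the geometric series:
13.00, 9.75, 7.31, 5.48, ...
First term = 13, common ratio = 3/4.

Sₙ = a(1 - rⁿ) / (1 - r)
S_7 = 13(1 - (3/4)^7) / (1 - (3/4))
S_7 = 13(1 - (2187/16384)) / (1/4)
S_7 = 184561/4096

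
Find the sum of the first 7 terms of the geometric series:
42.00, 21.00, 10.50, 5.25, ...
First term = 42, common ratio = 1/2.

Sₙ = a(1 - rⁿ) / (1 - r)
S_7 = 42(1 - (1/2)^7) / (1 - (1/2))
S_7 = 42(1 - (1/128)) / (1/2)
S_7 = 2667/32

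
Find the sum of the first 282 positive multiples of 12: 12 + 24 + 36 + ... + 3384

Factor out 12: = 12(1 + 2 + ... + 282) = 12 × n(n+1)/2
= 12 × 282×283/2
= 12 × 39903
= 478836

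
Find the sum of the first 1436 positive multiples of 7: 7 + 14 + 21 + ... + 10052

Factor out 7: = 7(1 + 2 + ... + 1436) = 7 × n(n+1)/2
= 7 × 1436×1437/2
= 7 × 1031766
= 7222362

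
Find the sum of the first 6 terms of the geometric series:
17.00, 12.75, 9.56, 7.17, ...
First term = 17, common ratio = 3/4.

Sₙ = a(1 - rⁿ) / (1 - r)
S_6 = 17(1 - (3/4)^6) / (1 - (3/4))
S_6 = 17(1 - (729/4096)) / (1/4)
S_6 = 57239/1024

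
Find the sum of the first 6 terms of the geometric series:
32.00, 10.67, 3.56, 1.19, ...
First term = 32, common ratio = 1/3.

Sₙ = a(1 - rⁿ) / (1 - r)
S_6 = 32(1 - (1/3)^6) / (1 - (1/3))
S_6 = 32(1 - (1/729)) / (2/3)
S_6 = 11648/243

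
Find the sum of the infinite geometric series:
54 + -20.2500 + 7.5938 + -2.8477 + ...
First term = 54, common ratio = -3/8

For |r| < 1, S = a / (1 - r)
S = 54 / (1 - (-3/8))
S = 54 / (11/8)
S = 432/11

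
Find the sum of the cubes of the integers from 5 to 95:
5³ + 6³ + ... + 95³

Use ∑_{k=1}^{n} k³ = [n(n+1)/2]², then subtract the first 4 terms.
∑_{k=1}^{95} k³ = [95×96/2]² = 4560² = 20793600
∑_{k=1}^{4} k³ = [4×5/2]² = 10² = 100
∑_{k=5}^{95} k³ = 20793600 - 100 = 20793500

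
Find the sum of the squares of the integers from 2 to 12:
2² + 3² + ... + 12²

Use ∑_{k=1}^{n} k² = n(n+1)(2n+1)/6, then subtract the first 1 terms.
∑_{k=1}^{12} k² = 12×13×25/6 = 650
∑_{k=1}^{1} k² = 1×2×3/6 = 1
∑_{k=2}^{12} k² = 650 - 1 = 649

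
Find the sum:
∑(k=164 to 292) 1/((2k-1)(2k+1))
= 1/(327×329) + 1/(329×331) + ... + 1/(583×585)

Partial fractions: 1/((2k-1)(2k+1)) = (1/2)[1/(2k-1) - 1/(2k+1)]
The series telescopes:
= (1/2)[1/327 - 1/585]
= 43/63765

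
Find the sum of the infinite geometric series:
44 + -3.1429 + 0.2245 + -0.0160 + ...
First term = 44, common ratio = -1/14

For |r| < 1, S = a / (1 - r)
S = 44 / (1 - (-1/14))
S = 44 / (15/14)
S = 616/15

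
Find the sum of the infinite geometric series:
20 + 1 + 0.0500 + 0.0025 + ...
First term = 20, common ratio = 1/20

For |r| < 1, S = a / (1 - r)
S = 20 / (1 - (1/20))
S = 20 / (19/20)
S = 400/19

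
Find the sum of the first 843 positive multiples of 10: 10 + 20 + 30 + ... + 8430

Factor out 10: = 10(1 + 2 + ... + 843) = 10 × n(n+1)/2
= 10 × 843×844/2
= 10 × 355746
= 3557460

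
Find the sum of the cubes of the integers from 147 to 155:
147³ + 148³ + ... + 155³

Use ∑_{k=1}^{n} k³ = [n(n+1)/2]², then subtract the first 146 terms.
∑_{k=1}^{155} k³ = [155×156/2]² = 12090² = 146168100
∑_{k=1}^{146} k³ = [146×147/2]² = 10731² = 115154361
∑_{k=147}^{155} k³ = 146168100 - 115154361 = 31013739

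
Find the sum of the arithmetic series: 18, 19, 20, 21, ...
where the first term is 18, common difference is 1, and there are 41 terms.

Sₙ = n/2 × (first + last)
Last term = a + (n-1)d = 18 + (41-1)×1 = 58
S_41 = 41/2 × (18 + 58)
S_41 = 41/2 × 76 = 1558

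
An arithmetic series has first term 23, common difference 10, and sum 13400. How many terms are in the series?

Using S = n/2 × [2a + (n-1)d]
13400 = n/2 × [2(23) + (n-1)(10)]
13400 = n/2 × [46 + 10n - 10]
26800 = n × [36 + 10n]
10n² + (36)n - 26800 = 0
Discriminant: Δ = (36)² - 4(10)(-26800) = 1296 + 1072000 = 1073296
√Δ = 1036
n = [-(36) + √Δ] / (2·10) = (-36 + 1036) / 20 = 1000 / 20 = 50
(The negative root is discarded since n must be a positive integer.)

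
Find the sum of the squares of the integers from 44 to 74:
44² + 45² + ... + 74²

Use ∑_{k=1}^{n} k² = n(n+1)(2n+1)/6, then subtract the first 43 terms.
∑_{k=1}^{74} k² = 74×75×149/6 = 137825
∑_{k=1}^{43} k² = 43×44×87/6 = 27434
∑_{k=44}^{74} k² = 137825 - 27434 = 110391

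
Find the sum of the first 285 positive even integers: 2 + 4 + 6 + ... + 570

Sum of first n even numbers = n(n+1)
= 285×286
= 81510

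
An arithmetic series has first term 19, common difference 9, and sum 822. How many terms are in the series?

Using S = n/2 × [2a + (n-1)d]
822 = n/2 × [2(19) + (n-1)(9)]
822 = n/2 × [38 + 9n - 9]
1644 = n × [29 + 9n]
9n² + (29)n - 1644 = 0
Discriminant: Δ = (29)² - 4(9)(-1644) = 841 + 59184 = 60025
√Δ = 245
n = [-(29) + √Δ] / (2·9) = (-29 + 245) / 18 = 216 / 18 = 12
(The negative root is discarded since n must be a positive integer.)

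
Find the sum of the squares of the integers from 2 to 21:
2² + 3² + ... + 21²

Use ∑_{k=1}^{n} k² = n(n+1)(2n+1)/6, then subtract the first 1 terms.
∑_{k=1}^{21} k² = 21×22×43/6 = 3311
∑_{k=1}^{1} k² = 1×2×3/6 = 1
∑_{k=2}^{21} k² = 3311 - 1 = 3310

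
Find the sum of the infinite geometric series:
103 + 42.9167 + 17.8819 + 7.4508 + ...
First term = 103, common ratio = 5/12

For |r| < 1, S = a / (1 - r)
S = 103 / (1 - (5/12))
S = 103 / (7/12)
S = 1236/7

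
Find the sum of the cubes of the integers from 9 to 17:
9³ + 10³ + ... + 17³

Use ∑_{k=1}^{n} k³ = [n(n+1)/2]², then subtract the first 8 terms.
∑_{k=1}^{17} k³ = [17×18/2]² = 153² = 23409
∑_{k=1}^{8} k³ = [8×9/2]² = 36² = 1296
∑_{k=9}^{17} k³ = 23409 - 1296 = 22113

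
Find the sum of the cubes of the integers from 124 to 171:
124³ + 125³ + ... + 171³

Use ∑_{k=1}^{n} k³ = [n(n+1)/2]², then subtract the first 123 terms.
∑_{k=1}^{171} k³ = [171×172/2]² = 14706² = 216266436
∑_{k=1}^{123} k³ = [123×124/2]² = 7626² = 58155876
∑_{k=124}^{171} k³ = 216266436 - 58155876 = 158110560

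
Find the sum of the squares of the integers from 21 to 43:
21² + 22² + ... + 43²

Use ∑_{k=1}^{n} k² = n(n+1)(2n+1)/6, then subtract the first 20 terms.
∑_{k=1}^{43} k² = 43×44×87/6 = 27434
∑_{k=1}^{20} k² = 20×21×41/6 = 2870
∑_{k=21}^{43} k² = 27434 - 2870 = 24564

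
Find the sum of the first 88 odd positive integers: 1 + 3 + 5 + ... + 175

Sum of first n odd numbers = n²
= 88²
= 7744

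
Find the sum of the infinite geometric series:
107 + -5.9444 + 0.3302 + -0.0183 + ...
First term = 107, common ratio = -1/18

For |r| < 1, S = a / (1 - r)
S = 107 / (1 - (-1/18))
S = 107 / (19/18)
S = 1926/19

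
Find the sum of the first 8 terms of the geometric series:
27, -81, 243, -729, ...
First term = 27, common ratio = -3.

Sₙ = a(1 - rⁿ) / (1 - r)
S_8 = 27(1 - (-3)^8) / (1 - (-3))
S_8 = 27(1 - 6561) / (4)
S_8 = -44280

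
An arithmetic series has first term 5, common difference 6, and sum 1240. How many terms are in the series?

Using S = n/2 × [2a + (n-1)d]
1240 = n/2 × [2(5) + (n-1)(6)]
1240 = n/2 × [10 + 6n - 6]
2480 = n × [4 + 6n]
6n² + (4)n - 2480 = 0
Discriminant: Δ = (4)² - 4(6)(-2480) = 16 + 59520 = 59536
√Δ = 244
n = [-(4) + √Δ] / (2·6) = (-4 + 244) / 12 = 240 / 12 = 20
(The negative root is discarded since n must be a positive integer.)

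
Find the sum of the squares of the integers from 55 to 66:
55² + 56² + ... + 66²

Use ∑_{k=1}^{n} k² = n(n+1)(2n+1)/6, then subtract the first 54 terms.
∑_{k=1}^{66} k² = 66×67×133/6 = 98021
∑_{k=1}^{54} k² = 54×55×109/6 = 53955
∑_{k=55}^{66} k² = 98021 - 53955 = 44066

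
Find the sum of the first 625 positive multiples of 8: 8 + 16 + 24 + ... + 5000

Factor out 8: = 8(1 + 2 + ... + 625) = 8 × n(n+1)/2
= 8 × 625×626/2
= 8 × 195625
= 1565000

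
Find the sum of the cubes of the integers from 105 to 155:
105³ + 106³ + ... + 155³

Use ∑_{k=1}^{n} k³ = [n(n+1)/2]², then subtract the first 104 terms.
∑_{k=1}^{155} k³ = [155×156/2]² = 12090² = 146168100
∑_{k=1}^{104} k³ = [104×105/2]² = 5460² = 29811600
∑_{k=105}^{155} k³ = 146168100 - 29811600 = 116356500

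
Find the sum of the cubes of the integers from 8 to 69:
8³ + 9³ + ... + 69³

Use ∑_{k=1}^{n} k³ = [n(n+1)/2]², then subtract the first 7 terms.
∑_{k=1}^{69} k³ = [69×70/2]² = 2415² = 5832225
∑_{k=1}^{7} k³ = [7×8/2]² = 28² = 784
∑_{k=8}^{69} k³ = 5832225 - 784 = 5831441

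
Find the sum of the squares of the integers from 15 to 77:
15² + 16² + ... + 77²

Use ∑_{k=1}^{n} k² = n(n+1)(2n+1)/6, then subtract the first 14 terms.
∑_{k=1}^{77} k² = 77×78×155/6 = 155155
∑_{k=1}^{14} k² = 14×15×29/6 = 1015
∑_{k=15}^{77} k² = 155155 - 1015 = 154140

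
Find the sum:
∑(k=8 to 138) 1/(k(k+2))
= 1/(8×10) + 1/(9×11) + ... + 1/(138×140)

Partial fractions: 1/(k(k+2)) = (1/2)[1/k - 1/(k+2)]
Telescoping leaves the first two and last two terms:
= (1/2)[1/8 + 1/9 - 1/139 - 1/140]
= 77683/700560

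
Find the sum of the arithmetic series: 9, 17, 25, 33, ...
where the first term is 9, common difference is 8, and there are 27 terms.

Sₙ = n/2 × (first + last)
Last term = a + (n-1)d = 9 + (27-1)×8 = 217
S_27 = 27/2 × (9 + 217)
S_27 = 27/2 × 226 = 3051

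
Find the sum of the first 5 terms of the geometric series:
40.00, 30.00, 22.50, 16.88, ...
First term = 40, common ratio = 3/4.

Sₙ = a(1 - rⁿ) / (1 - r)
S_5 = 40(1 - (3/4)^5) / (1 - (3/4))
S_5 = 40(1 - (243/1024)) / (1/4)
S_5 = 3905/32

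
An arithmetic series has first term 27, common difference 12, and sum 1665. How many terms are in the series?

Using S = n/2 × [2a + (n-1)d]
1665 = n/2 × [2(27) + (n-1)(12)]
1665 = n/2 × [54 + 12n - 12]
3330 = n × [42 + 12n]
12n² + (42)n - 3330 = 0
Discriminant: Δ = (42)² - 4(12)(-3330) = 1764 + 159840 = 161604
√Δ = 402
n = [-(42) + √Δ] / (2·12) = (-42 + 402) / 24 = 360 / 24 = 15
(The negative root is discarded since n must be a positive integer.)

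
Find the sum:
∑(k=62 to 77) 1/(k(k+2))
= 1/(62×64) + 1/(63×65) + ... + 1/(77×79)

Partial fractions: 1/(k(k+2)) = (1/2)[1/k - 1/(k+2)]
Telescoping leaves the first two and last two terms:
= (1/2)[1/62 + 1/63 - 1/78 - 1/79]
= 6542/2005731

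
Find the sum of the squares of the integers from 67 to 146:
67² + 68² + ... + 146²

Use ∑_{k=1}^{n} k² = n(n+1)(2n+1)/6, then subtract the first 66 terms.
∑_{k=1}^{146} k² = 146×147×293/6 = 1048061
∑_{k=1}^{66} k² = 66×67×133/6 = 98021
∑_{k=67}^{146} k² = 1048061 - 98021 = 950040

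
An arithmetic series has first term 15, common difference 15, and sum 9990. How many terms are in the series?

Using S = n/2 × [2a + (n-1)d]
9990 = n/2 × [2(15) + (n-1)(15)]
9990 = n/2 × [30 + 15n - 15]
19980 = n × [15 + 15n]
15n² + (15)n - 19980 = 0
Discriminant: Δ = (15)² - 4(15)(-19980) = 225 + 1198800 = 1199025
√Δ = 1095
n = [-(15) + √Δ] / (2·15) = (-15 + 1095) / 30 = 1080 / 30 = 36
(The negative root is discarded since n must be a positive integer.)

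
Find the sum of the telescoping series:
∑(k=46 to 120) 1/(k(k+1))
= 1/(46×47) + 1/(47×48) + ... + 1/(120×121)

Partial fractions: 1/(k(k+1)) = 1/k - 1/(k+1)
The series telescopes:
= (1/46 - 1/47) + (1/47 - 1/48) + ... + (1/120 - 1/121)
= 1/46 - 1/121
= 75/5566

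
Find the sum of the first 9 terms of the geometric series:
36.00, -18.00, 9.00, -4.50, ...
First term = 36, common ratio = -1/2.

Sₙ = a(1 - rⁿ) / (1 - r)
S_9 = 36(1 - (-1/2)^9) / (1 - (-1/2))
S_9 = 36(1 - (-1/512)) / (3/2)
S_9 = 1539/64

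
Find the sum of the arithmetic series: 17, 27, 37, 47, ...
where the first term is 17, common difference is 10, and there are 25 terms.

Sₙ = n/2 × (first + last)
Last term = a + (n-1)d = 17 + (25-1)×10 = 257
S_25 = 25/2 × (17 + 257)
S_25 = 25/2 × 274 = 3425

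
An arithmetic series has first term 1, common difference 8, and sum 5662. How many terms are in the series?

Using S = n/2 × [2a + (n-1)d]
5662 = n/2 × [2(1) + (n-1)(8)]
5662 = n/2 × [2 + 8n - 8]
11324 = n × [-6 + 8n]
8n² + (-6)n - 11324 = 0
Discriminant: Δ = (-6)² - 4(8)(-11324) = 36 + 362368 = 362404
√Δ = 602
n = [-(-6) + √Δ] / (2·8) = (6 + 602) / 16 = 608 / 16 = 38
(The negative root is discarded since n must be a positive integer.)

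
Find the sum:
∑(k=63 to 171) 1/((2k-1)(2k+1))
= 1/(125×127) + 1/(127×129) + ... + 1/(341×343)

Partial fractions: 1/((2k-1)(2k+1)) = (1/2)[1/(2k-1) - 1/(2k+1)]
The series telescopes:
= (1/2)[1/125 - 1/343]
= 109/42875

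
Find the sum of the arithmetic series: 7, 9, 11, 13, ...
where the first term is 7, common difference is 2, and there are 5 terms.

Sₙ = n/2 × (first + last)
Last term = a + (n-1)d = 7 + (5-1)×2 = 15
S_5 = 5/2 × (7 + 15)
S_5 = 5/2 × 22 = 55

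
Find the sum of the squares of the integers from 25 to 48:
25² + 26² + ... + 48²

Use ∑_{k=1}^{n} k² = n(n+1)(2n+1)/6, then subtract the first 24 terms.
∑_{k=1}^{48} k² = 48×49×97/6 = 38024
∑_{k=1}^{24} k² = 24×25×49/6 = 4900
∑_{k=25}^{48} k² = 38024 - 4900 = 33124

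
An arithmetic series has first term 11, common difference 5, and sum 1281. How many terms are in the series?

Using S = n/2 × [2a + (n-1)d]
1281 = n/2 × [2(11) + (n-1)(5)]
1281 = n/2 × [22 + 5n - 5]
2562 = n × [17 + 5n]
5n² + (17)n - 2562 = 0
Discriminant: Δ = (17)² - 4(5)(-2562) = 289 + 51240 = 51529
√Δ = 227
n = [-(17) + √Δ] / (2·5) = (-17 + 227) / 10 = 210 / 10 = 21
(The negative root is discarded since n must be a positive integer.)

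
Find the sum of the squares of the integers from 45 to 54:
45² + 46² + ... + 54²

Use ∑_{k=1}^{n} k² = n(n+1)(2n+1)/6, then subtract the first 44 terms.
∑_{k=1}^{54} k² = 54×55×109/6 = 53955
∑_{k=1}^{44} k² = 44×45×89/6 = 29370
∑_{k=45}^{54} k² = 53955 - 29370 = 24585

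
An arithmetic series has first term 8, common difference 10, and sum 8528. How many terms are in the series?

Using S = n/2 × [2a + (n-1)d]
8528 = n/2 × [2(8) + (n-1)(10)]
8528 = n/2 × [16 + 10n - 10]
17056 = n × [6 + 10n]
10n² + (6)n - 17056 = 0
Discriminant: Δ = (6)² - 4(10)(-17056) = 36 + 682240 = 682276
√Δ = 826
n = [-(6) + √Δ] / (2·10) = (-6 + 826) / 20 = 820 / 20 = 41
(The negative root is discarded since n must be a positive integer.)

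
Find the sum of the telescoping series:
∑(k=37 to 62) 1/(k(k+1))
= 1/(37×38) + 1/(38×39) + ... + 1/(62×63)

Partial fractions: 1/(k(k+1)) = 1/k - 1/(k+1)
The series telescopes:
= (1/37 - 1/38) + (1/38 - 1/39) + ... + (1/62 - 1/63)
= 1/37 - 1/63
= 26/2331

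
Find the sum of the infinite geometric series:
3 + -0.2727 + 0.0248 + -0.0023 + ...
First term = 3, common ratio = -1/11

For |r| < 1, S = a / (1 - r)
S = 3 / (1 - (-1/11))
S = 3 / (12/11)
S = 11/4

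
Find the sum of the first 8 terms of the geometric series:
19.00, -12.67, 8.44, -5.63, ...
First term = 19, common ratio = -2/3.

Sₙ = a(1 - rⁿ) / (1 - r)
S_8 = 19(1 - (-2/3)^8) / (1 - (-2/3))
S_8 = 19(1 - (256/6561)) / (5/3)
S_8 = 23959/2187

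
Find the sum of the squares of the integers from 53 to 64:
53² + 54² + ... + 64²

Use ∑_{k=1}^{n} k² = n(n+1)(2n+1)/6, then subtract the first 52 terms.
∑_{k=1}^{64} k² = 64×65×129/6 = 89440
∑_{k=1}^{52} k² = 52×53×105/6 = 48230
∑_{k=53}^{64} k² = 89440 - 48230 = 41210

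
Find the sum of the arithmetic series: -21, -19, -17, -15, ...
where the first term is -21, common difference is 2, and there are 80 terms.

Sₙ = n/2 × (first + last)
Last term = a + (n-1)d = -21 + (80-1)×2 = 137
S_80 = 80/2 × (-21 + 137)
S_80 = 80/2 × 116 = 4640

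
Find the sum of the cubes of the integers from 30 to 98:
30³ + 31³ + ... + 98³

Use ∑_{k=1}^{n} k³ = [n(n+1)/2]², then subtract the first 29 terms.
∑_{k=1}^{98} k³ = [98×99/2]² = 4851² = 23532201
∑_{k=1}^{29} k³ = [29×30/2]² = 435² = 189225
∑_{k=30}^{98} k³ = 23532201 - 189225 = 23342976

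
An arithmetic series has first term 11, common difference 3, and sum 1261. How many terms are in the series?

Using S = n/2 × [2a + (n-1)d]
1261 = n/2 × [2(11) + (n-1)(3)]
1261 = n/2 × [22 + 3n - 3]
2522 = n × [19 + 3n]
3n² + (19)n - 2522 = 0
Discriminant: Δ = (19)² - 4(3)(-2522) = 361 + 30264 = 30625
√Δ = 175
n = [-(19) + √Δ] / (2·3) = (-19 + 175) / 6 = 156 / 6 = 26
(The negative root is discarded since n must be a positive integer.)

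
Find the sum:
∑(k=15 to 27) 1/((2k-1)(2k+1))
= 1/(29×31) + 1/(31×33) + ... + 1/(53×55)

Partial fractions: 1/((2k-1)(2k+1)) = (1/2)[1/(2k-1) - 1/(2k+1)]
The series telescopes:
= (1/2)[1/29 - 1/55]
= 13/1595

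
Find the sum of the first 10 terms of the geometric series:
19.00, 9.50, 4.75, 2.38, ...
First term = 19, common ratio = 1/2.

Sₙ = a(1 - rⁿ) / (1 - r)
S_10 = 19(1 - (1/2)^10) / (1 - (1/2))
S_10 = 19(1 - (1/1024)) / (1/2)
S_10 = 19437/512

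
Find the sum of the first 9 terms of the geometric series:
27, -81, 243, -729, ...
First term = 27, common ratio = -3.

Sₙ = a(1 - rⁿ) / (1 - r)
S_9 = 27(1 - (-3)^9) / (1 - (-3))
S_9 = 27(1 - (-19683)) / (4)
S_9 = 132867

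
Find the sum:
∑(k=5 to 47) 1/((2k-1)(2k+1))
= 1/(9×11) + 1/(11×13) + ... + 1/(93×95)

Partial fractions: 1/((2k-1)(2k+1)) = (1/2)[1/(2k-1) - 1/(2k+1)]
The series telescopes:
= (1/2)[1/9 - 1/95]
= 43/855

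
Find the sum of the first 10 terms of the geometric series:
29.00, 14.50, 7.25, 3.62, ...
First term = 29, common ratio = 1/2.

Sₙ = a(1 - rⁿ) / (1 - r)
S_10 = 29(1 - (1/2)^10) / (1 - (1/2))
S_10 = 29(1 - (1/1024)) / (1/2)
S_10 = 29667/512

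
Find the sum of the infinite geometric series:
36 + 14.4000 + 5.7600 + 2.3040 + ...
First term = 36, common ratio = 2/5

For |r| < 1, S = a / (1 - r)
S = 36 / (1 - (2/5))
S = 36 / (3/5)
S = 60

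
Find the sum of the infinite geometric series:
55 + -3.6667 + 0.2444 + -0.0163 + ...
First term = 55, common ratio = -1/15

For |r| < 1, S = a / (1 - r)
S = 55 / (1 - (-1/15))
S = 55 / (16/15)
S = 825/16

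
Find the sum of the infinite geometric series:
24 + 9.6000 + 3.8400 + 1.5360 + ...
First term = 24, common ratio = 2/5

For |r| < 1, S = a / (1 - r)
S = 24 / (1 - (2/5))
S = 24 / (3/5)
S = 40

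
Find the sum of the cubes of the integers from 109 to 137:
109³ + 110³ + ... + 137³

Use ∑_{k=1}^{n} k³ = [n(n+1)/2]², then subtract the first 108 terms.
∑_{k=1}^{137} k³ = [137×138/2]² = 9453² = 89359209
∑_{k=1}^{108} k³ = [108×109/2]² = 5886² = 34644996
∑_{k=109}^{137} k³ = 89359209 - 34644996 = 54714213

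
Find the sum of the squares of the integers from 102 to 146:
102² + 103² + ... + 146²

Use ∑_{k=1}^{n} k² = n(n+1)(2n+1)/6, then subtract the first 101 terms.
∑_{k=1}^{146} k² = 146×147×293/6 = 1048061
∑_{k=1}^{101} k² = 101×102×203/6 = 348551
∑_{k=102}^{146} k² = 1048061 - 348551 = 699510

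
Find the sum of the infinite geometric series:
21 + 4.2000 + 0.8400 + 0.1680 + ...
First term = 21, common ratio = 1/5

For |r| < 1, S = a / (1 - r)
S = 21 / (1 - (1/5))
S = 21 / (4/5)
S = 105/4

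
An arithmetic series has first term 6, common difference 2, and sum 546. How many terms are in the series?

Using S = n/2 × [2a + (n-1)d]
546 = n/2 × [2(6) + (n-1)(2)]
546 = n/2 × [12 + 2n - 2]
1092 = n × [10 + 2n]
2n² + (10)n - 1092 = 0
Discriminant: Δ = (10)² - 4(2)(-1092) = 100 + 8736 = 8836
√Δ = 94
n = [-(10) + √Δ] / (2·2) = (-10 + 94) / 4 = 84 / 4 = 21
(The negative root is discarded since n must be a positive integer.)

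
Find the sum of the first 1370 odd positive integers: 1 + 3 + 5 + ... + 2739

Sum of first n odd numbers = n²
= 1370²
= 1876900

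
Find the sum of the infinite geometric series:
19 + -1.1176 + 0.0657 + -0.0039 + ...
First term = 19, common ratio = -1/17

For |r| < 1, S = a / (1 - r)
S = 19 / (1 - (-1/17))
S = 19 / (18/17)
S = 323/18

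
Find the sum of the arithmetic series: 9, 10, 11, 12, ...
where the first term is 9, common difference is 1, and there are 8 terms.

Sₙ = n/2 × (first + last)
Last term = a + (n-1)d = 9 + (8-1)×1 = 16
S_8 = 8/2 × (9 + 16)
S_8 = 8/2 × 25 = 100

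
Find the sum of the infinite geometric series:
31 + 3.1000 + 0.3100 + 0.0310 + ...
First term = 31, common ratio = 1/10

For |r| < 1, S = a / (1 - r)
S = 31 / (1 - (1/10))
S = 31 / (9/10)
S = 310/9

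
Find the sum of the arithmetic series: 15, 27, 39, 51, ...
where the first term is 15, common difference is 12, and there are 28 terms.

Sₙ = n/2 × (first + last)
Last term = a + (n-1)d = 15 + (28-1)×12 = 339
S_28 = 28/2 × (15 + 339)
S_28 = 28/2 × 354 = 4956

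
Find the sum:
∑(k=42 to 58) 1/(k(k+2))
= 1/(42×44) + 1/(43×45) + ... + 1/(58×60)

Partial fractions: 1/(k(k+2)) = (1/2)[1/k - 1/(k+2)]
Telescoping leaves the first two and last two terms:
= (1/2)[1/42 + 1/43 - 1/59 - 1/60]
= 4777/710360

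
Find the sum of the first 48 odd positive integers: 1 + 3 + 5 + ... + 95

Sum of first n odd numbers = n²
= 48²
= 2304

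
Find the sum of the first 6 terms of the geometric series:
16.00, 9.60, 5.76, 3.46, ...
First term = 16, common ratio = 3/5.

Sₙ = a(1 - rⁿ) / (1 - r)
S_6 = 16(1 - (3/5)^6) / (1 - (3/5))
S_6 = 16(1 - (729/15625)) / (2/5)
S_6 = 119168/3125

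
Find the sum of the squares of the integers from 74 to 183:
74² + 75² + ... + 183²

Use ∑_{k=1}^{n} k² = n(n+1)(2n+1)/6, then subtract the first 73 terms.
∑_{k=1}^{183} k² = 183×184×367/6 = 2059604
∑_{k=1}^{73} k² = 73×74×147/6 = 132349
∑_{k=74}^{183} k² = 2059604 - 132349 = 1927255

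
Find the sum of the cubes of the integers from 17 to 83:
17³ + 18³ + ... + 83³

Use ∑_{k=1}^{n} k³ = [n(n+1)/2]², then subtract the first 16 terms.
∑_{k=1}^{83} k³ = [83×84/2]² = 3486² = 12152196
∑_{k=1}^{16} k³ = [16×17/2]² = 136² = 18496
∑_{k=17}^{83} k³ = 12152196 - 18496 = 12133700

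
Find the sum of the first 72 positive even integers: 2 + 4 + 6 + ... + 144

Sum of first n even numbers = n(n+1)
= 72×73
= 5256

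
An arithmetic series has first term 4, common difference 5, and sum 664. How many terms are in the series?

Using S = n/2 × [2a + (n-1)d]
664 = n/2 × [2(4) + (n-1)(5)]
664 = n/2 × [8 + 5n - 5]
1328 = n × [3 + 5n]
5n² + (3)n - 1328 = 0
Discriminant: Δ = (3)² - 4(5)(-1328) = 9 + 26560 = 26569
√Δ = 163
n = [-(3) + √Δ] / (2·5) = (-3 + 163) / 10 = 160 / 10 = 16
(The negative root is discarded since n must be a positive integer.)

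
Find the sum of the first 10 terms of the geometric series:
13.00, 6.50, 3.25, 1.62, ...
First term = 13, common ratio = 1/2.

Sₙ = a(1 - rⁿ) / (1 - r)
S_10 = 13(1 - (1/2)^10) / (1 - (1/2))
S_10 = 13(1 - (1/1024)) / (1/2)
S_10 = 13299/512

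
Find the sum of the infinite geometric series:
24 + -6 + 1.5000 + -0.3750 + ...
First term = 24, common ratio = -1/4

For |r| < 1, S = a / (1 - r)
S = 24 / (1 - (-1/4))
S = 24 / (5/4)
S = 96/5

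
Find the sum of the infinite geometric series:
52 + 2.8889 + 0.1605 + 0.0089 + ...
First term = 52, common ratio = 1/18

For |r| < 1, S = a / (1 - r)
S = 52 / (1 - (1/18))
S = 52 / (17/18)
S = 936/17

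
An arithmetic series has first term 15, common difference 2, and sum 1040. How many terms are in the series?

Using S = n/2 × [2a + (n-1)d]
1040 = n/2 × [2(15) + (n-1)(2)]
1040 = n/2 × [30 + 2n - 2]
2080 = n × [28 + 2n]
2n² + (28)n - 2080 = 0
Discriminant: Δ = (28)² - 4(2)(-2080) = 784 + 16640 = 17424
√Δ = 132
n = [-(28) + √Δ] / (2·2) = (-28 + 132) / 4 = 104 / 4 = 26
(The negative root is discarded since n must be a positive integer.)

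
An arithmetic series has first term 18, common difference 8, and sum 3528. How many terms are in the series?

Using S = n/2 × [2a + (n-1)d]
3528 = n/2 × [2(18) + (n-1)(8)]
3528 = n/2 × [36 + 8n - 8]
7056 = n × [28 + 8n]
8n² + (28)n - 7056 = 0
Discriminant: Δ = (28)² - 4(8)(-7056) = 784 + 225792 = 226576
√Δ = 476
n = [-(28) + √Δ] / (2·8) = (-28 + 476) / 16 = 448 / 16 = 28
(The negative root is discarded since n must be a positive integer.)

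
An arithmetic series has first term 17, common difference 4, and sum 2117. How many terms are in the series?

Using S = n/2 × [2a + (n-1)d]
2117 = n/2 × [2(17) + (n-1)(4)]
2117 = n/2 × [34 + 4n - 4]
4234 = n × [30 + 4n]
4n² + (30)n - 4234 = 0
Discriminant: Δ = (30)² - 4(4)(-4234) = 900 + 67744 = 68644
√Δ = 262
n = [-(30) + √Δ] / (2·4) = (-30 + 262) / 8 = 232 / 8 = 29
(The negative root is discarded since n must be a positive integer.)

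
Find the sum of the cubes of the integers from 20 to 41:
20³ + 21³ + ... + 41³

Use ∑_{k=1}^{n} k³ = [n(n+1)/2]², then subtract the first 19 terms.
∑_{k=1}^{41} k³ = [41×42/2]² = 861² = 741321
∑_{k=1}^{19} k³ = [19×20/2]² = 190² = 36100
∑_{k=20}^{41} k³ = 741321 - 36100 = 705221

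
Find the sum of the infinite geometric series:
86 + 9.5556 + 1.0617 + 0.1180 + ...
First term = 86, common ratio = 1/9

For |r| < 1, S = a / (1 - r)
S = 86 / (1 - (1/9))
S = 86 / (8/9)
S = 387/4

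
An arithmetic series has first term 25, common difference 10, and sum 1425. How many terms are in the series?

Using S = n/2 × [2a + (n-1)d]
1425 = n/2 × [2(25) + (n-1)(10)]
1425 = n/2 × [50 + 10n - 10]
2850 = n × [40 + 10n]
10n² + (40)n - 2850 = 0
Discriminant: Δ = (40)² - 4(10)(-2850) = 1600 + 114000 = 115600
√Δ = 340
n = [-(40) + √Δ] / (2·10) = (-40 + 340) / 20 = 300 / 20 = 15
(The negative root is discarded since n must be a positive integer.)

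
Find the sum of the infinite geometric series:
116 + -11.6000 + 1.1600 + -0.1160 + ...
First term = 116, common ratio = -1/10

For |r| < 1, S = a / (1 - r)
S = 116 / (1 - (-1/10))
S = 116 / (11/10)
S = 1160/11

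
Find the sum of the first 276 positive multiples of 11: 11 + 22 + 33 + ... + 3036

Factor out 11: = 11(1 + 2 + ... + 276) = 11 × n(n+1)/2
= 11 × 276×277/2
= 11 × 38226
= 420486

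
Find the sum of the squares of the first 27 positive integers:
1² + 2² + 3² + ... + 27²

Formula: ∑k² = n(n+1)(2n+1)/6
= 27×28×55/6
= 41580/6
= 6930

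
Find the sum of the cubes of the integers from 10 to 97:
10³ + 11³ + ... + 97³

Use ∑_{k=1}^{n} k³ = [n(n+1)/2]², then subtract the first 9 terms.
∑_{k=1}^{97} k³ = [97×98/2]² = 4753² = 22591009
∑_{k=1}^{9} k³ = [9×10/2]² = 45² = 2025
∑_{k=10}^{97} k³ = 22591009 - 2025 = 22588984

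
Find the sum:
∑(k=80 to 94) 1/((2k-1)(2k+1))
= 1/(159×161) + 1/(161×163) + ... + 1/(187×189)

Partial fractions: 1/((2k-1)(2k+1)) = (1/2)[1/(2k-1) - 1/(2k+1)]
The series telescopes:
= (1/2)[1/159 - 1/189]
= 5/10017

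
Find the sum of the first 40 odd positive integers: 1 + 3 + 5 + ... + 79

Sum of first n odd numbers = n²
= 40²
= 1600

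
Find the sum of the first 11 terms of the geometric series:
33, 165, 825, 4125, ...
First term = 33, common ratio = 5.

Sₙ = a(1 - rⁿ) / (1 - r)
S_11 = 33(1 - 5^11) / (1 - 5)
S_11 = 33(1 - 48828125) / (-4)
S_11 = 402832023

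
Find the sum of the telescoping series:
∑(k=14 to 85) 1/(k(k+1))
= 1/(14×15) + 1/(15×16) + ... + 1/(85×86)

Partial fractions: 1/(k(k+1)) = 1/k - 1/(k+1)
The series telescopes:
= (1/14 - 1/15) + (1/15 - 1/16) + ... + (1/85 - 1/86)
= 1/14 - 1/86
= 18/301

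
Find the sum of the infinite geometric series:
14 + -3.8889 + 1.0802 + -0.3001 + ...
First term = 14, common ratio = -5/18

For |r| < 1, S = a / (1 - r)
S = 14 / (1 - (-5/18))
S = 14 / (23/18)
S = 252/23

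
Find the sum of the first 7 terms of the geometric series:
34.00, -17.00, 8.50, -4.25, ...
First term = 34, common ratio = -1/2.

Sₙ = a(1 - rⁿ) / (1 - r)
S_7 = 34(1 - (-1/2)^7) / (1 - (-1/2))
S_7 = 34(1 - (-1/128)) / (3/2)
S_7 = 731/32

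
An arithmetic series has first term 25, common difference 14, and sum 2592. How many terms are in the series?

Using S = n/2 × [2a + (n-1)d]
2592 = n/2 × [2(25) + (n-1)(14)]
2592 = n/2 × [50 + 14n - 14]
5184 = n × [36 + 14n]
14n² + (36)n - 5184 = 0
Discriminant: Δ = (36)² - 4(14)(-5184) = 1296 + 290304 = 291600
√Δ = 540
n = [-(36) + √Δ] / (2·14) = (-36 + 540) / 28 = 504 / 28 = 18
(The negative root is discarded since n must be a positive integer.)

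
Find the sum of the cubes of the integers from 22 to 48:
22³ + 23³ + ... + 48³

Use ∑_{k=1}^{n} k³ = [n(n+1)/2]², then subtract the first 21 terms.
∑_{k=1}^{48} k³ = [48×49/2]² = 1176² = 1382976
∑_{k=1}^{21} k³ = [21×22/2]² = 231² = 53361
∑_{k=22}^{48} k³ = 1382976 - 53361 = 1329615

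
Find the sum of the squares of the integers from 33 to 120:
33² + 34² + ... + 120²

Use ∑_{k=1}^{n} k² = n(n+1)(2n+1)/6, then subtract the first 32 terms.
∑_{k=1}^{120} k² = 120×121×241/6 = 583220
∑_{k=1}^{32} k² = 32×33×65/6 = 11440
∑_{k=33}^{120} k² = 583220 - 11440 = 571780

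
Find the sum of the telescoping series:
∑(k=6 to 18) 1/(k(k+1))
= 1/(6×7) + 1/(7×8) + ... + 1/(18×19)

Partial fractions: 1/(k(k+1)) = 1/k - 1/(k+1)
The series telescopes:
= (1/6 - 1/7) + (1/7 - 1/8) + ... + (1/18 - 1/19)
= 1/6 - 1/19
= 13/114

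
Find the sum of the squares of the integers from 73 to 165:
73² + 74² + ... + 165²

Use ∑_{k=1}^{n} k² = n(n+1)(2n+1)/6, then subtract the first 72 terms.
∑_{k=1}^{165} k² = 165×166×331/6 = 1511015
∑_{k=1}^{72} k² = 72×73×145/6 = 127020
∑_{k=73}^{165} k² = 1511015 - 127020 = 1383995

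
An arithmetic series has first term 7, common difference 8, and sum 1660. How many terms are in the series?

Using S = n/2 × [2a + (n-1)d]
1660 = n/2 × [2(7) + (n-1)(8)]
1660 = n/2 × [14 + 8n - 8]
3320 = n × [6 + 8n]
8n² + (6)n - 3320 = 0
Discriminant: Δ = (6)² - 4(8)(-3320) = 36 + 106240 = 106276
√Δ = 326
n = [-(6) + √Δ] / (2·8) = (-6 + 326) / 16 = 320 / 16 = 20
(The negative root is discarded since n must be a positive integer.)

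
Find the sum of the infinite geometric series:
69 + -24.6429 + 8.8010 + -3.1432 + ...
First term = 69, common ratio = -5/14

For |r| < 1, S = a / (1 - r)
S = 69 / (1 - (-5/14))
S = 69 / (19/14)
S = 966/19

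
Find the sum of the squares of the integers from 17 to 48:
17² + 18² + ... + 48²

Use ∑_{k=1}^{n} k² = n(n+1)(2n+1)/6, then subtract the first 16 terms.
∑_{k=1}^{48} k² = 48×49×97/6 = 38024
∑_{k=1}^{16} k² = 16×17×33/6 = 1496
∑_{k=17}^{48} k² = 38024 - 1496 = 36528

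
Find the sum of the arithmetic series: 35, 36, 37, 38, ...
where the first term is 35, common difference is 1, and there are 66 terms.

Sₙ = n/2 × (first + last)
Last term = a + (n-1)d = 35 + (66-1)×1 = 100
S_66 = 66/2 × (35 + 100)
S_66 = 66/2 × 135 = 4455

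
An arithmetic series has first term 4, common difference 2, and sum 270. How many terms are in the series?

Using S = n/2 × [2a + (n-1)d]
270 = n/2 × [2(4) + (n-1)(2)]
270 = n/2 × [8 + 2n - 2]
540 = n × [6 + 2n]
2n² + (6)n - 540 = 0
Discriminant: Δ = (6)² - 4(2)(-540) = 36 + 4320 = 4356
√Δ = 66
n = [-(6) + √Δ] / (2·2) = (-6 + 66) / 4 = 60 / 4 = 15
(The negative root is discarded since n must be a positive integer.)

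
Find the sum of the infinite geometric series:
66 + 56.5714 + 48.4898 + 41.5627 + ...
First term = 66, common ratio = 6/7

For |r| < 1, S = a / (1 - r)
S = 66 / (1 - (6/7))
S = 66 / (1/7)
S = 462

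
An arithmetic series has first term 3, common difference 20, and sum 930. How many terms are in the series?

Using S = n/2 × [2a + (n-1)d]
930 = n/2 × [2(3) + (n-1)(20)]
930 = n/2 × [6 + 20n - 20]
1860 = n × [-14 + 20n]
20n² + (-14)n - 1860 = 0
Discriminant: Δ = (-14)² - 4(20)(-1860) = 196 + 148800 = 148996
√Δ = 386
n = [-(-14) + √Δ] / (2·20) = (14 + 386) / 40 = 400 / 40 = 10
(The negative root is discarded since n must be a positive integer.)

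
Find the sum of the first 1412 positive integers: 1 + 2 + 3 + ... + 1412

Formula: ∑k = n(n+1)/2
= 1412×1413/2
= 1995156/2
= 997578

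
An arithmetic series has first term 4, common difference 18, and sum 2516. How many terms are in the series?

Using S = n/2 × [2a + (n-1)d]
2516 = n/2 × [2(4) + (n-1)(18)]
2516 = n/2 × [8 + 18n - 18]
5032 = n × [-10 + 18n]
18n² + (-10)n - 5032 = 0
Discriminant: Δ = (-10)² - 4(18)(-5032) = 100 + 362304 = 362404
√Δ = 602
n = [-(-10) + √Δ] / (2·18) = (10 + 602) / 36 = 612 / 36 = 17
(The negative root is discarded since n must be a positive integer.)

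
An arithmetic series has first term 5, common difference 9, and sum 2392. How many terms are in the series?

Using S = n/2 × [2a + (n-1)d]
2392 = n/2 × [2(5) + (n-1)(9)]
2392 = n/2 × [10 + 9n - 9]
4784 = n × [1 + 9n]
9n² + (1)n - 4784 = 0
Discriminant: Δ = (1)² - 4(9)(-4784) = 1 + 172224 = 172225
√Δ = 415
n = [-(1) + √Δ] / (2·9) = (-1 + 415) / 18 = 414 / 18 = 23
(The negative root is discarded since n must be a positive integer.)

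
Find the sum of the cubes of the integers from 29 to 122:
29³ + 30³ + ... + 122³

Use ∑_{k=1}^{n} k³ = [n(n+1)/2]², then subtract the first 28 terms.
∑_{k=1}^{122} k³ = [122×123/2]² = 7503² = 56295009
∑_{k=1}^{28} k³ = [28×29/2]² = 406² = 164836
∑_{k=29}^{122} k³ = 56295009 - 164836 = 56130173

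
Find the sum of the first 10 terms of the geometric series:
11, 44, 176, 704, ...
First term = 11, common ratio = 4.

Sₙ = a(1 - rⁿ) / (1 - r)
S_10 = 11(1 - 4^10) / (1 - 4)
S_10 = 11(1 - 1048576) / (-3)
S_10 = 3844775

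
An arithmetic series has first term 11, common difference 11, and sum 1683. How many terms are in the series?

Using S = n/2 × [2a + (n-1)d]
1683 = n/2 × [2(11) + (n-1)(11)]
1683 = n/2 × [22 + 11n - 11]
3366 = n × [11 + 11n]
11n² + (11)n - 3366 = 0
Discriminant: Δ = (11)² - 4(11)(-3366) = 121 + 148104 = 148225
√Δ = 385
n = [-(11) + √Δ] / (2·11) = (-11 + 385) / 22 = 374 / 22 = 17
(The negative root is discarded since n must be a positive integer.)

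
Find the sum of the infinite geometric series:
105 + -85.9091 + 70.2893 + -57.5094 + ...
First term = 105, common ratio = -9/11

For |r| < 1, S = a / (1 - r)
S = 105 / (1 - (-9/11))
S = 105 / (20/11)
S = 231/4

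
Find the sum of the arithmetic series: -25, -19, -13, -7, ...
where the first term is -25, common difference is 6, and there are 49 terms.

Sₙ = n/2 × (first + last)
Last term = a + (n-1)d = -25 + (49-1)×6 = 263
S_49 = 49/2 × (-25 + 263)
S_49 = 49/2 × 238 = 5831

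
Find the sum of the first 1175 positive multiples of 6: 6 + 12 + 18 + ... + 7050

Factor out 6: = 6(1 + 2 + ... + 1175) = 6 × n(n+1)/2
= 6 × 1175×1176/2
= 6 × 690900
= 4145400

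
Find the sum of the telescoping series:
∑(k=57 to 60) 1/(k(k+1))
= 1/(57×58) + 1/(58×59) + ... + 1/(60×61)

Partial fractions: 1/(k(k+1)) = 1/k - 1/(k+1)
The series telescopes:
= (1/57 - 1/58) + (1/58 - 1/59) + ... + (1/60 - 1/61)
= 1/57 - 1/61
= 4/3477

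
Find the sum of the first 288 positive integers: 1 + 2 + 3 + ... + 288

Formula: ∑k = n(n+1)/2
= 288×289/2
= 83232/2
= 41616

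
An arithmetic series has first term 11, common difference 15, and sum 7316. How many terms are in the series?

Using S = n/2 × [2a + (n-1)d]
7316 = n/2 × [2(11) + (n-1)(15)]
7316 = n/2 × [22 + 15n - 15]
14632 = n × [7 + 15n]
15n² + (7)n - 14632 = 0
Discriminant: Δ = (7)² - 4(15)(-14632) = 49 + 877920 = 877969
√Δ = 937
n = [-(7) + √Δ] / (2·15) = (-7 + 937) / 30 = 930 / 30 = 31
(The negative root is discarded since n must be a positive integer.)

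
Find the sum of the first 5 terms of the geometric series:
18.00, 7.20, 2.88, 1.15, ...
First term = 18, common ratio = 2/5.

Sₙ = a(1 - rⁿ) / (1 - r)
S_5 = 18(1 - (2/5)^5) / (1 - (2/5))
S_5 = 18(1 - (32/3125)) / (3/5)
S_5 = 18558/625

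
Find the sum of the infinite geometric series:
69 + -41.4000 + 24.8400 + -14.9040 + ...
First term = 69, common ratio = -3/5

For |r| < 1, S = a / (1 - r)
S = 69 / (1 - (-3/5))
S = 69 / (8/5)
S = 345/8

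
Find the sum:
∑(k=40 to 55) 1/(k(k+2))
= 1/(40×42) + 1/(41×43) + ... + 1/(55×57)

Partial fractions: 1/(k(k+2)) = (1/2)[1/k - 1/(k+2)]
Telescoping leaves the first two and last two terms:
= (1/2)[1/40 + 1/41 - 1/56 - 1/57]
= 4577/654360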